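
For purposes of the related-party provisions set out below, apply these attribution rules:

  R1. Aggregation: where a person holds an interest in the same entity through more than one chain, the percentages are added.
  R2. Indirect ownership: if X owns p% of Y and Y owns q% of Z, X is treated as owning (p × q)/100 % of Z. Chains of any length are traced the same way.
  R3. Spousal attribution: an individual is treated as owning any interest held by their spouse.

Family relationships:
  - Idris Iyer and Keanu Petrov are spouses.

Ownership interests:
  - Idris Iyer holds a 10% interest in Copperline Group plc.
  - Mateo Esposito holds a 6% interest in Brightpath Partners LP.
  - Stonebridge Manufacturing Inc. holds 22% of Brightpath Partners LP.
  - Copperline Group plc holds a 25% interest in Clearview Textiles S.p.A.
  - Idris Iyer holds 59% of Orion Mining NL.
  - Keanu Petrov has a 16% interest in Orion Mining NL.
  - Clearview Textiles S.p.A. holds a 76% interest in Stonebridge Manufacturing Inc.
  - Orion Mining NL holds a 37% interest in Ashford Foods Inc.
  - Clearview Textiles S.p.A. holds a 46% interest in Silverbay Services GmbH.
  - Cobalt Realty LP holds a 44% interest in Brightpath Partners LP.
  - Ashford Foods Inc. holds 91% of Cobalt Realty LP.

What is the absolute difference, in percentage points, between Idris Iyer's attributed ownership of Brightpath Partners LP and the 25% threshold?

By spousal attribution (R3), Idris Iyer is treated as also owning Keanu Petrov's interest in Orion Mining NL, giving 59% + 16% = 75%.
Chain via Copperline Group plc → Clearview Textiles S.p.A. → Stonebridge Manufacturing Inc. (R2): 10% × 25% × 76% × 22% = 0.418% of Brightpath Partners LP.
Chain via Orion Mining NL → Ashford Foods Inc. → Cobalt Realty LP (R2): 75% × 37% × 91% × 44% = 11.1111% of Brightpath Partners LP.
Aggregating (R1): 0.418% + 11.1111% = 11.5291%.
11.5291% falls short of the 25% threshold by 13.4709 percentage points.

13.4709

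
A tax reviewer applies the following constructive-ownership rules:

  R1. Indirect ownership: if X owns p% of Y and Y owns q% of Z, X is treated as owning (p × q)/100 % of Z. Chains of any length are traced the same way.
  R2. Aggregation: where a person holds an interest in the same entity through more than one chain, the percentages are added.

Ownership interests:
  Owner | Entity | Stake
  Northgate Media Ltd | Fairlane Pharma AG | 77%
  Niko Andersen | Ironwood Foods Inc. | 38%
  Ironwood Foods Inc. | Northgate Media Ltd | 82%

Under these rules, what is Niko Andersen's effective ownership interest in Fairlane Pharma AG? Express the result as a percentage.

Chain via Ironwood Foods Inc. → Northgate Media Ltd (R1): 38% × 82% × 77% = 23.9932% of Fairlane Pharma AG.

23.9932%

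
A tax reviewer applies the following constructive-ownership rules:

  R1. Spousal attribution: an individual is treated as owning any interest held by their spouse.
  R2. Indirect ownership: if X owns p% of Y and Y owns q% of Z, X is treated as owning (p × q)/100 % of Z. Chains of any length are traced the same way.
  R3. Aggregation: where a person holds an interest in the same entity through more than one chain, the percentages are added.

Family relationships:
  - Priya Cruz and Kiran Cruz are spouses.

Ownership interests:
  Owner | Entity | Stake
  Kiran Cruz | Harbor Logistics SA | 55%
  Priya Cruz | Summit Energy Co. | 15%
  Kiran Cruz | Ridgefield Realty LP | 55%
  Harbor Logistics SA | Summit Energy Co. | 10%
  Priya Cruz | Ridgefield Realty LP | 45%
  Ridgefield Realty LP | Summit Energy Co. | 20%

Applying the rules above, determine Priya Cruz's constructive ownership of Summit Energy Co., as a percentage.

By spousal attribution (R1), Priya Cruz is treated as also owning Kiran Cruz's interest in Ridgefield Realty LP, giving 45% + 55% = 100%.
By spousal attribution (R1), Priya Cruz is treated as owning Kiran Cruz's 55% interest in Harbor Logistics SA.
Chain via Ridgefield Realty LP (R2): 100% × 20% = 20% of Summit Energy Co.
Direct interest in Summit Energy Co: 15%.
Chain via Harbor Logistics SA (R2): 55% × 10% = 5.5% of Summit Energy Co.
Aggregating (R3): 20% + 15% + 5.5% = 40.5%.

40.5%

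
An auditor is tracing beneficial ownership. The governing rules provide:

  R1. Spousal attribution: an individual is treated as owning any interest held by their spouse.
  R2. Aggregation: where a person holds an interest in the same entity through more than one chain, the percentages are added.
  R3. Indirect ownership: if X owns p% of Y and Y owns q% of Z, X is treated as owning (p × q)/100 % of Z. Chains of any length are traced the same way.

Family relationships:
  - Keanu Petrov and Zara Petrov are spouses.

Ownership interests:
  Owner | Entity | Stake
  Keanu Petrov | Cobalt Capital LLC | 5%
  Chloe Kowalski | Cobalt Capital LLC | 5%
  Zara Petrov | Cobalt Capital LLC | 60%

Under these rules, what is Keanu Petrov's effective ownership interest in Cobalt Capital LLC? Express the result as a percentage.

65%

By spousal attribution (R1), Keanu Petrov is treated as also owning Zara Petrov's interest in Cobalt Capital LLC, giving 5% + 60% = 65%.
Direct interest in Cobalt Capital LLC: 65%.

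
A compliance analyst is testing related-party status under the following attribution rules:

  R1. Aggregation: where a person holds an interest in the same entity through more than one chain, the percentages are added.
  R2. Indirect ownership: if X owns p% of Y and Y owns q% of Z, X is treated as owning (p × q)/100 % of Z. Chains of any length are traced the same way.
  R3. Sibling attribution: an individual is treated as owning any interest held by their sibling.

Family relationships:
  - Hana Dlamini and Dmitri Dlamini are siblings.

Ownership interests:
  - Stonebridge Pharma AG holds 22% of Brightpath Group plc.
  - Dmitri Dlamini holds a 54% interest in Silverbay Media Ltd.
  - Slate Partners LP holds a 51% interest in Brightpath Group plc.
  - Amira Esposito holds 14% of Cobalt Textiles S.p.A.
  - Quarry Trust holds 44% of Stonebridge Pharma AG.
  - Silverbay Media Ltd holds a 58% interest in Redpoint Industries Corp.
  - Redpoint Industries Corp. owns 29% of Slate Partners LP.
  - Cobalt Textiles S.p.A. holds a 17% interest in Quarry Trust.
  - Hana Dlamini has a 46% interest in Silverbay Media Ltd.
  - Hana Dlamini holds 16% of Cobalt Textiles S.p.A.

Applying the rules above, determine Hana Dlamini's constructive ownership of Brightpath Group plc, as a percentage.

By sibling attribution (R3), Hana Dlamini is treated as also owning Dmitri Dlamini's interest in Silverbay Media Ltd, giving 46% + 54% = 100%.
Chain via Silverbay Media Ltd → Redpoint Industries Corp. → Slate Partners LP (R2): 100% × 58% × 29% × 51% = 8.5782% of Brightpath Group plc.
Chain via Cobalt Textiles S.p.A. → Quarry Trust → Stonebridge Pharma AG (R2): 16% × 17% × 44% × 22% = 0.263296% of Brightpath Group plc.
Aggregating (R1): 8.5782% + 0.263296% = 8.841496%.

8.841496%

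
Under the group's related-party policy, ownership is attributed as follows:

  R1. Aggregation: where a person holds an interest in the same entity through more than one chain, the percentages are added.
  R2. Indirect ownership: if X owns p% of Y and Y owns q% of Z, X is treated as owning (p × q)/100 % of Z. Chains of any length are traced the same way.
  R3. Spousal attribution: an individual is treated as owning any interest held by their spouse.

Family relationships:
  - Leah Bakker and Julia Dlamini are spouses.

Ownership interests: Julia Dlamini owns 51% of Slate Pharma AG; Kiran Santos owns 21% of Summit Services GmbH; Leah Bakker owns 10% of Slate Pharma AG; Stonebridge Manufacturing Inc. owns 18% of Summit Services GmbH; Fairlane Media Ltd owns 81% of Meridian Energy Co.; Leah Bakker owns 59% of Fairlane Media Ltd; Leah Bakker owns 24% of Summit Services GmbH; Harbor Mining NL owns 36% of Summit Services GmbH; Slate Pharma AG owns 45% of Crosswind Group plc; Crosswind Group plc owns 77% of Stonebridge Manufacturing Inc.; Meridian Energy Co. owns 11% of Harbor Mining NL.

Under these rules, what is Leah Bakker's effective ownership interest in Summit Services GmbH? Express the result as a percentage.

29.697054%

By spousal attribution (R3), Leah Bakker is treated as also owning Julia Dlamini's interest in Slate Pharma AG, giving 10% + 51% = 61%.
Chain via Fairlane Media Ltd → Meridian Energy Co. → Harbor Mining NL (R2): 59% × 81% × 11% × 36% = 1.892484% of Summit Services GmbH.
Chain via Slate Pharma AG → Crosswind Group plc → Stonebridge Manufacturing Inc. (R2): 61% × 45% × 77% × 18% = 3.80457% of Summit Services GmbH.
Direct interest in Summit Services GmbH: 24%.
Aggregating (R1): 1.892484% + 3.80457% + 24% = 29.697054%.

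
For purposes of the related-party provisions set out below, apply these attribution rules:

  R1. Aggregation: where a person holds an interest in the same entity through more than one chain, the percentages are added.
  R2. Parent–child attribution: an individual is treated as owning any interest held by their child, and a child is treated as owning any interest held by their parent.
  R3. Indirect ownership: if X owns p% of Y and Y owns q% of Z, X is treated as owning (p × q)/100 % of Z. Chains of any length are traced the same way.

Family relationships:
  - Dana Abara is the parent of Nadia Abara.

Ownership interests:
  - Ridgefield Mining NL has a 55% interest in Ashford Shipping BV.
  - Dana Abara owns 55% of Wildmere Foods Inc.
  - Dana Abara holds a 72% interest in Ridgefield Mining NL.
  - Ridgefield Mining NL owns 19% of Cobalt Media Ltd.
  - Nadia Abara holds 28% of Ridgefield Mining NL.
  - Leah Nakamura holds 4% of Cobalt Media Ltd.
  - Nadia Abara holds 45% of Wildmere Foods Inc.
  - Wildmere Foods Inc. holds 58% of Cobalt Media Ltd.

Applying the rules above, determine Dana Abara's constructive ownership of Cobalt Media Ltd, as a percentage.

By parent–child attribution (R2), Dana Abara is treated as also owning Nadia Abara's interest in Ridgefield Mining NL, giving 72% + 28% = 100%.
By parent–child attribution (R2), Dana Abara is treated as also owning Nadia Abara's interest in Wildmere Foods Inc, giving 55% + 45% = 100%.
Chain via Ridgefield Mining NL (R3): 100% × 19% = 19% of Cobalt Media Ltd.
Chain via Wildmere Foods Inc. (R3): 100% × 58% = 58% of Cobalt Media Ltd.
Aggregating (R1): 19% + 58% = 77%.

77%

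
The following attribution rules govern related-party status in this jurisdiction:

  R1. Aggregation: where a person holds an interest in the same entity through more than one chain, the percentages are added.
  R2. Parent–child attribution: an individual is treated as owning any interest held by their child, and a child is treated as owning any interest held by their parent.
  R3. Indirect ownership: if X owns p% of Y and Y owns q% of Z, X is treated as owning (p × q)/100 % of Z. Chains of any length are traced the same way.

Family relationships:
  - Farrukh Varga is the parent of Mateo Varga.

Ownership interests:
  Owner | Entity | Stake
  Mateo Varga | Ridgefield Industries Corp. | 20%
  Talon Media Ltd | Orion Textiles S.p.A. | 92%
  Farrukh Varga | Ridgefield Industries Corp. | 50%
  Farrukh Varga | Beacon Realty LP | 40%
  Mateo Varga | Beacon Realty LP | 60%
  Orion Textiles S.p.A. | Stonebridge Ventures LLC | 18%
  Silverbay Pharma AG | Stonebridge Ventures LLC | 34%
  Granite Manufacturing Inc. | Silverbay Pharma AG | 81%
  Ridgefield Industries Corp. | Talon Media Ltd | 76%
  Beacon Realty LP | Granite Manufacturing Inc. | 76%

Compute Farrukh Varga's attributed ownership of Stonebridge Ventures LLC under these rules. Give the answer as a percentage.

By parent–child attribution (R2), Farrukh Varga is treated as also owning Mateo Varga's interest in Ridgefield Industries Corp, giving 50% + 20% = 70%.
By parent–child attribution (R2), Farrukh Varga is treated as also owning Mateo Varga's interest in Beacon Realty LP, giving 40% + 60% = 100%.
Chain via Ridgefield Industries Corp. → Talon Media Ltd → Orion Textiles S.p.A. (R3): 70% × 76% × 92% × 18% = 8.80992% of Stonebridge Ventures LLC.
Chain via Beacon Realty LP → Granite Manufacturing Inc. → Silverbay Pharma AG (R3): 100% × 76% × 81% × 34% = 20.9304% of Stonebridge Ventures LLC.
Aggregating (R1): 8.80992% + 20.9304% = 29.74032%.

29.74032%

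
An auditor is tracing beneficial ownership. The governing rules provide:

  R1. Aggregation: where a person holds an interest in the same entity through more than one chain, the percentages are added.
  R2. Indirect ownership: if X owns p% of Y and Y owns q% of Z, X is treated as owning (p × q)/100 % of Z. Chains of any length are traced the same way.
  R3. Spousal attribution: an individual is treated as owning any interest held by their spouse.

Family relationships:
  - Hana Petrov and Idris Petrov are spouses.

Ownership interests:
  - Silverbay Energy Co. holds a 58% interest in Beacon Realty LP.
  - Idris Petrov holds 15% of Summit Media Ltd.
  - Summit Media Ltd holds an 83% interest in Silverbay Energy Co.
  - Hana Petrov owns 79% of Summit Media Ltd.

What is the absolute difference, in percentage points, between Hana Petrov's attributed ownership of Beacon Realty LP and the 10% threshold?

35.2516

By spousal attribution (R3), Hana Petrov is treated as also owning Idris Petrov's interest in Summit Media Ltd, giving 79% + 15% = 94%.
Chain via Summit Media Ltd → Silverbay Energy Co. (R2): 94% × 83% × 58% = 45.2516% of Beacon Realty LP.
45.2516% exceeds the 10% threshold by 35.2516 percentage points.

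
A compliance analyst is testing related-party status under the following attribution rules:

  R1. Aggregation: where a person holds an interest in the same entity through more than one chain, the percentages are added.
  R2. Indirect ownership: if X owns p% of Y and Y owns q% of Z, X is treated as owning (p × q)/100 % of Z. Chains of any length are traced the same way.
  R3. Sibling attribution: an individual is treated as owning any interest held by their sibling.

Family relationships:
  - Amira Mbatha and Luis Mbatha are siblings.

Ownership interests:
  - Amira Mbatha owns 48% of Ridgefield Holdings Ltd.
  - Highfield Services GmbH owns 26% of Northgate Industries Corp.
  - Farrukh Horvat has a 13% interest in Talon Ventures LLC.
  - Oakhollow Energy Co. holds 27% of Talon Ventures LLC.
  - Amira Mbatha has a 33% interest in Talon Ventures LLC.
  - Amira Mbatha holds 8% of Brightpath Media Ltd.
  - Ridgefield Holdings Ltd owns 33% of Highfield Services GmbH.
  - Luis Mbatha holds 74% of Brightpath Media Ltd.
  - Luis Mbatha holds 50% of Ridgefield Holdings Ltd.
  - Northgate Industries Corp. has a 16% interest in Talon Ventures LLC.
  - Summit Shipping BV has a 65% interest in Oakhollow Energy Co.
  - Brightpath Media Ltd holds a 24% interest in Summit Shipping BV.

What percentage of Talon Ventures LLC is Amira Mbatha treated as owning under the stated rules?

By sibling attribution (R3), Amira Mbatha is treated as also owning Luis Mbatha's interest in Ridgefield Holdings Ltd, giving 48% + 50% = 98%.
By sibling attribution (R3), Amira Mbatha is treated as also owning Luis Mbatha's interest in Brightpath Media Ltd, giving 8% + 74% = 82%.
Chain via Ridgefield Holdings Ltd → Highfield Services GmbH → Northgate Industries Corp. (R2): 98% × 33% × 26% × 16% = 1.345344% of Talon Ventures LLC.
Chain via Brightpath Media Ltd → Summit Shipping BV → Oakhollow Energy Co. (R2): 82% × 24% × 65% × 27% = 3.45384% of Talon Ventures LLC.
Direct interest in Talon Ventures LLC: 33%.
Aggregating (R1): 1.345344% + 3.45384% + 33% = 37.799184%.

37.799184%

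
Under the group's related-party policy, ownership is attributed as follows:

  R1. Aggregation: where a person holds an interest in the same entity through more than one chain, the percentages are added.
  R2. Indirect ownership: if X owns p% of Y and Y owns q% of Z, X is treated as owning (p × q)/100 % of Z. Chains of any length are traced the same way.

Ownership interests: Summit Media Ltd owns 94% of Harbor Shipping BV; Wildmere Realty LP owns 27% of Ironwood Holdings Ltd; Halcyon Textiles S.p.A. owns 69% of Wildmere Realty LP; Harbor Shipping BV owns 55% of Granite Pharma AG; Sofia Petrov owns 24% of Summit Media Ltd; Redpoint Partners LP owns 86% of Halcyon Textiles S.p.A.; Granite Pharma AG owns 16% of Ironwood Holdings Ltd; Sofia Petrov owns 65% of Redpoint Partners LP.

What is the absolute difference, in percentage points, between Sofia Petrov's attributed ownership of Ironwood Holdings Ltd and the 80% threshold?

Chain via Redpoint Partners LP → Halcyon Textiles S.p.A. → Wildmere Realty LP (R2): 65% × 86% × 69% × 27% = 10.41417% of Ironwood Holdings Ltd.
Chain via Summit Media Ltd → Harbor Shipping BV → Granite Pharma AG (R2): 24% × 94% × 55% × 16% = 1.98528% of Ironwood Holdings Ltd.
Aggregating (R1): 10.41417% + 1.98528% = 12.39945%.
12.39945% falls short of the 80% threshold by 67.60055 percentage points.

67.60055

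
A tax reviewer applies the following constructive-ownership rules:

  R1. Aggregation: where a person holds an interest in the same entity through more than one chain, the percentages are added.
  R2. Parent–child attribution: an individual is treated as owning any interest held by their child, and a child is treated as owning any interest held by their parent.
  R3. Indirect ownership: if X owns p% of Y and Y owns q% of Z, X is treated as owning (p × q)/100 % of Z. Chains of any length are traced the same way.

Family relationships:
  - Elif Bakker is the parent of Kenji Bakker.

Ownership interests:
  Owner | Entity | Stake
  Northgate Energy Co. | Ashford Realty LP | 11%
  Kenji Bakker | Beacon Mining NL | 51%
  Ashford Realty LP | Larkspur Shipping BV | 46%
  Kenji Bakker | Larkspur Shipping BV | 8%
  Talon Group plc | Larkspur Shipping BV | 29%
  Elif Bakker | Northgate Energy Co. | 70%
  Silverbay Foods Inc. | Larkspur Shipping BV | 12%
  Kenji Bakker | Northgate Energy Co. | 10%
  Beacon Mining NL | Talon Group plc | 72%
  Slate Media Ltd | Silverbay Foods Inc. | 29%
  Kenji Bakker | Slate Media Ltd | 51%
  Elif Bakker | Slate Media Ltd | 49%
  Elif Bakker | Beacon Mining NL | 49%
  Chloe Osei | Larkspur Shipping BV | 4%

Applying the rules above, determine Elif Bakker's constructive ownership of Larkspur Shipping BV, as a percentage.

36.408%

By parent–child attribution (R2), Elif Bakker is treated as also owning Kenji Bakker's interest in Northgate Energy Co, giving 70% + 10% = 80%.
By parent–child attribution (R2), Elif Bakker is treated as also owning Kenji Bakker's interest in Beacon Mining NL, giving 49% + 51% = 100%.
By parent–child attribution (R2), Elif Bakker is treated as also owning Kenji Bakker's interest in Slate Media Ltd, giving 49% + 51% = 100%.
By parent–child attribution (R2), Elif Bakker is treated as owning Kenji Bakker's 8% interest in Larkspur Shipping BV.
Chain via Northgate Energy Co. → Ashford Realty LP (R3): 80% × 11% × 46% = 4.048% of Larkspur Shipping BV.
Chain via Beacon Mining NL → Talon Group plc (R3): 100% × 72% × 29% = 20.88% of Larkspur Shipping BV.
Chain via Slate Media Ltd → Silverbay Foods Inc. (R3): 100% × 29% × 12% = 3.48% of Larkspur Shipping BV.
Direct interest in Larkspur Shipping BV: 8%.
Aggregating (R1): 4.048% + 20.88% + 3.48% + 8% = 36.408%.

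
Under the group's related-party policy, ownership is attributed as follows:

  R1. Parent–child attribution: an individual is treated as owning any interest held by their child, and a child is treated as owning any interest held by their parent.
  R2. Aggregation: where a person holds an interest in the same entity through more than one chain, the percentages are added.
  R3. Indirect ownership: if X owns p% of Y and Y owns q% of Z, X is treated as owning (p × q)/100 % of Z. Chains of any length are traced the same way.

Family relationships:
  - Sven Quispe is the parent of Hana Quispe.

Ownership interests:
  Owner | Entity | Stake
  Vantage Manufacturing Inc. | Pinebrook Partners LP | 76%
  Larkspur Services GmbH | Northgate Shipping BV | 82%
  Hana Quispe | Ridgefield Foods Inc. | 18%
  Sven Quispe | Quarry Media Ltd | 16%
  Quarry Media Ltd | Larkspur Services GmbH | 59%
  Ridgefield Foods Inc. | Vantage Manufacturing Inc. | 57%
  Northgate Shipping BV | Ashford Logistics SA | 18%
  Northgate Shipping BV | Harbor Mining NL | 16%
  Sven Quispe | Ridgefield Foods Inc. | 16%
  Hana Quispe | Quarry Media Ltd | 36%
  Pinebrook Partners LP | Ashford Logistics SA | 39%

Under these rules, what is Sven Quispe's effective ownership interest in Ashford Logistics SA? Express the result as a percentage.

10.2726%

By parent–child attribution (R1), Sven Quispe is treated as also owning Hana Quispe's interest in Ridgefield Foods Inc, giving 16% + 18% = 34%.
By parent–child attribution (R1), Sven Quispe is treated as also owning Hana Quispe's interest in Quarry Media Ltd, giving 16% + 36% = 52%.
Chain via Ridgefield Foods Inc. → Vantage Manufacturing Inc. → Pinebrook Partners LP (R3): 34% × 57% × 76% × 39% = 5.744232% of Ashford Logistics SA.
Chain via Quarry Media Ltd → Larkspur Services GmbH → Northgate Shipping BV (R3): 52% × 59% × 82% × 18% = 4.528368% of Ashford Logistics SA.
Aggregating (R2): 5.744232% + 4.528368% = 10.2726%.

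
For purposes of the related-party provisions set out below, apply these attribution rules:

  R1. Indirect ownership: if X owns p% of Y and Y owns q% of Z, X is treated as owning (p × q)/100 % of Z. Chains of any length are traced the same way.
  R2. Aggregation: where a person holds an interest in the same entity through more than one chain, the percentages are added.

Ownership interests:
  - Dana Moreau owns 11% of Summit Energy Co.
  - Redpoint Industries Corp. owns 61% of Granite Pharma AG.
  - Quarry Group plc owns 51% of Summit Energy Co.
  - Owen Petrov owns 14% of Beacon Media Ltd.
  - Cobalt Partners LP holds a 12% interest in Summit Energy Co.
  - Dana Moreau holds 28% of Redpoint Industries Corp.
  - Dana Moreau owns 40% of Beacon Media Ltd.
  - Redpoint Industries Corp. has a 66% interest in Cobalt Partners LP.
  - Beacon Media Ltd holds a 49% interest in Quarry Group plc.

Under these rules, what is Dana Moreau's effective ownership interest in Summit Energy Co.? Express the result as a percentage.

Chain via Beacon Media Ltd → Quarry Group plc (R1): 40% × 49% × 51% = 9.996% of Summit Energy Co.
Chain via Redpoint Industries Corp. → Cobalt Partners LP (R1): 28% × 66% × 12% = 2.2176% of Summit Energy Co.
Direct interest in Summit Energy Co: 11%.
Aggregating (R2): 9.996% + 2.2176% + 11% = 23.2136%.

23.2136%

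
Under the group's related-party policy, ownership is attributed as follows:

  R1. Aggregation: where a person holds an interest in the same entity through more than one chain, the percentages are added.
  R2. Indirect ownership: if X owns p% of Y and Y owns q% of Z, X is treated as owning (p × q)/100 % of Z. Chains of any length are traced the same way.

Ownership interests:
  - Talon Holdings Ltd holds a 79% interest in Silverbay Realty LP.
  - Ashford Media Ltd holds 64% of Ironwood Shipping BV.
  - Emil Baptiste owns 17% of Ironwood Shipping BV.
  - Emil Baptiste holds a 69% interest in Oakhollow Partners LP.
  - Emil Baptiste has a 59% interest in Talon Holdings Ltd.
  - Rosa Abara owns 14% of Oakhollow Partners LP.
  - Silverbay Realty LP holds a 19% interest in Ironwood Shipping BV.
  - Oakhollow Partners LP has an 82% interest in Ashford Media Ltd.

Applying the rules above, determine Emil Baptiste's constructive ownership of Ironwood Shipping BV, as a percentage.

Chain via Oakhollow Partners LP → Ashford Media Ltd (R2): 69% × 82% × 64% = 36.2112% of Ironwood Shipping BV.
Chain via Talon Holdings Ltd → Silverbay Realty LP (R2): 59% × 79% × 19% = 8.8559% of Ironwood Shipping BV.
Direct interest in Ironwood Shipping BV: 17%.
Aggregating (R1): 36.2112% + 8.8559% + 17% = 62.0671%.

62.0671%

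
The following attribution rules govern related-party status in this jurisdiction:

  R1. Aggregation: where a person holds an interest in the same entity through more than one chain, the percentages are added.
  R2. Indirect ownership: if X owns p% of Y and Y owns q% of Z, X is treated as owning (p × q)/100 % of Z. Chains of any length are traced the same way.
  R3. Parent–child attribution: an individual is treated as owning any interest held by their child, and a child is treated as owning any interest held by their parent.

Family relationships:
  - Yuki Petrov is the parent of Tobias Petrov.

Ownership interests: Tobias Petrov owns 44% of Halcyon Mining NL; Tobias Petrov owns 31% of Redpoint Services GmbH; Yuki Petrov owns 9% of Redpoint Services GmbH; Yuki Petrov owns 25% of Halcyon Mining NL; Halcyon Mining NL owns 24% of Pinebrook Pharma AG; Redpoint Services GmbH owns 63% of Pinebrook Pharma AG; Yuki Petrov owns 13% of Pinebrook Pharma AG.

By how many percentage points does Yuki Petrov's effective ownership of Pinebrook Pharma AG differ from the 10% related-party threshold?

44.76

By parent–child attribution (R3), Yuki Petrov is treated as also owning Tobias Petrov's interest in Redpoint Services GmbH, giving 9% + 31% = 40%.
By parent–child attribution (R3), Yuki Petrov is treated as also owning Tobias Petrov's interest in Halcyon Mining NL, giving 25% + 44% = 69%.
Chain via Redpoint Services GmbH (R2): 40% × 63% = 25.2% of Pinebrook Pharma AG.
Chain via Halcyon Mining NL (R2): 69% × 24% = 16.56% of Pinebrook Pharma AG.
Direct interest in Pinebrook Pharma AG: 13%.
Aggregating (R1): 25.2% + 16.56% + 13% = 54.76%.
54.76% exceeds the 10% threshold by 44.76 percentage points.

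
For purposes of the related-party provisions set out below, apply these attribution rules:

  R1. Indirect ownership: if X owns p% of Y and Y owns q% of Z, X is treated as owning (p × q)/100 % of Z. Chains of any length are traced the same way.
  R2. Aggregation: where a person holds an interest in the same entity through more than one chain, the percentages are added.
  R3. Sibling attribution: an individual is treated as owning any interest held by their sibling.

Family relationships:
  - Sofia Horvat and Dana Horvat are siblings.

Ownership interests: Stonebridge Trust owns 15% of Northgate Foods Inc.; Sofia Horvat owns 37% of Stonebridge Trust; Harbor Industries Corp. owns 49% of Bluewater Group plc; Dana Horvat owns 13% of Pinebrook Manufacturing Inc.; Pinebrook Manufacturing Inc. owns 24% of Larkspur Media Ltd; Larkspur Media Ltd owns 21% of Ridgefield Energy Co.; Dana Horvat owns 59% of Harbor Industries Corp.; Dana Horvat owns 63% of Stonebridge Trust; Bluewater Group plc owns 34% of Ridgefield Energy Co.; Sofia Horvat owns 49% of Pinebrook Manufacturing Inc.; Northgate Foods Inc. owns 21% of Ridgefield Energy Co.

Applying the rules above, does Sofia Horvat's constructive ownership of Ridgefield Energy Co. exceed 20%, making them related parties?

No

By sibling attribution (R3), Sofia Horvat is treated as also owning Dana Horvat's interest in Stonebridge Trust, giving 37% + 63% = 100%.
By sibling attribution (R3), Sofia Horvat is treated as also owning Dana Horvat's interest in Pinebrook Manufacturing Inc, giving 49% + 13% = 62%.
By sibling attribution (R3), Sofia Horvat is treated as owning Dana Horvat's 59% interest in Harbor Industries Corp.
Chain via Stonebridge Trust → Northgate Foods Inc. (R1): 100% × 15% × 21% = 3.15% of Ridgefield Energy Co.
Chain via Pinebrook Manufacturing Inc. → Larkspur Media Ltd (R1): 62% × 24% × 21% = 3.1248% of Ridgefield Energy Co.
Chain via Harbor Industries Corp. → Bluewater Group plc (R1): 59% × 49% × 34% = 9.8294% of Ridgefield Energy Co.
Aggregating (R2): 3.15% + 3.1248% + 9.8294% = 16.1042%.
16.1042% does not exceed the 20% threshold, so Sofia is not a related party to Ridgefield Energy Co.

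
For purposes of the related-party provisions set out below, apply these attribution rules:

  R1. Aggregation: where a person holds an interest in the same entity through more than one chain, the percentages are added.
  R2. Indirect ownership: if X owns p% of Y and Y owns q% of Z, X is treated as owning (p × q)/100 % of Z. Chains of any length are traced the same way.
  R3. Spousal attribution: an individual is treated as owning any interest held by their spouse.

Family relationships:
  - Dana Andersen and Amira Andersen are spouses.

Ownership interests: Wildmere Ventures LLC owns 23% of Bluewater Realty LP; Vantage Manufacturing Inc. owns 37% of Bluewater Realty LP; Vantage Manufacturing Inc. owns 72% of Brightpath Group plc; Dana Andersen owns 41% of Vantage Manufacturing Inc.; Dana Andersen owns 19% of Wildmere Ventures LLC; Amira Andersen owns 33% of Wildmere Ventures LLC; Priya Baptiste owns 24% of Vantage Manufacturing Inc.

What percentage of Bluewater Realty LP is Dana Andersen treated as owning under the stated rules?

27.13%

By spousal attribution (R3), Dana Andersen is treated as also owning Amira Andersen's interest in Wildmere Ventures LLC, giving 19% + 33% = 52%.
Chain via Wildmere Ventures LLC (R2): 52% × 23% = 11.96% of Bluewater Realty LP.
Chain via Vantage Manufacturing Inc. (R2): 41% × 37% = 15.17% of Bluewater Realty LP.
Aggregating (R1): 11.96% + 15.17% = 27.13%.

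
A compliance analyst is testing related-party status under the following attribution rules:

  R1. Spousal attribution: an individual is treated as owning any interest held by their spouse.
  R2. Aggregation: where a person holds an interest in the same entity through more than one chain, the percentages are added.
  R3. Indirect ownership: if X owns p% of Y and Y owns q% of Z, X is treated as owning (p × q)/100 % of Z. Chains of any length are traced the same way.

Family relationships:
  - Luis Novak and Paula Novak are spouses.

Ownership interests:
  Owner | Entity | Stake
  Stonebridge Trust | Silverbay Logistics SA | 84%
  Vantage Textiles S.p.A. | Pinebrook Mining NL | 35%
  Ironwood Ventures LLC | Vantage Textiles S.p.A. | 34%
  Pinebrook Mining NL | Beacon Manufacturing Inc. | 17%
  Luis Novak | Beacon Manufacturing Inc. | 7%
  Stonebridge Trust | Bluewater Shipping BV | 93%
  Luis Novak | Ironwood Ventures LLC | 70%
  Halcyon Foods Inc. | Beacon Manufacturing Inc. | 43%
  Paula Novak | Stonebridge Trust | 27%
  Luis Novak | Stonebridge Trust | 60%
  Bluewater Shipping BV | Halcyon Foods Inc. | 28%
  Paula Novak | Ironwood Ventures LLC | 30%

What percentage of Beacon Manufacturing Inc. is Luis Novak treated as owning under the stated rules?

By spousal attribution (R1), Luis Novak is treated as also owning Paula Novak's interest in Stonebridge Trust, giving 60% + 27% = 87%.
By spousal attribution (R1), Luis Novak is treated as also owning Paula Novak's interest in Ironwood Ventures LLC, giving 70% + 30% = 100%.
Chain via Stonebridge Trust → Bluewater Shipping BV → Halcyon Foods Inc. (R3): 87% × 93% × 28% × 43% = 9.741564% of Beacon Manufacturing Inc.
Chain via Ironwood Ventures LLC → Vantage Textiles S.p.A. → Pinebrook Mining NL (R3): 100% × 34% × 35% × 17% = 2.023% of Beacon Manufacturing Inc.
Direct interest in Beacon Manufacturing Inc: 7%.
Aggregating (R2): 9.741564% + 2.023% + 7% = 18.764564%.

18.764564%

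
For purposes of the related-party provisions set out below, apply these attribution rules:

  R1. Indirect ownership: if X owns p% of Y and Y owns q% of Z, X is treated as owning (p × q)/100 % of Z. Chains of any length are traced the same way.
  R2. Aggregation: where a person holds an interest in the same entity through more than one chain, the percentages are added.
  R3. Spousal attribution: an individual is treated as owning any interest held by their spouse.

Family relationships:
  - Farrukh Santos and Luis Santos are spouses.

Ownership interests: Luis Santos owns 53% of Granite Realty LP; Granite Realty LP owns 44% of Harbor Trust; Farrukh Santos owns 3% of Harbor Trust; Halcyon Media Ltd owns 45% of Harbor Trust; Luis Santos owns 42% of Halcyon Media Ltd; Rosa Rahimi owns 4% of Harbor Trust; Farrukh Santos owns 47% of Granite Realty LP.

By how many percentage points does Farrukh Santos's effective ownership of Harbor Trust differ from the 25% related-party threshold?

By spousal attribution (R3), Farrukh Santos is treated as also owning Luis Santos's interest in Granite Realty LP, giving 47% + 53% = 100%.
By spousal attribution (R3), Farrukh Santos is treated as owning Luis Santos's 42% interest in Halcyon Media Ltd.
Chain via Granite Realty LP (R1): 100% × 44% = 44% of Harbor Trust.
Direct interest in Harbor Trust: 3%.
Chain via Halcyon Media Ltd (R1): 42% × 45% = 18.9% of Harbor Trust.
Aggregating (R2): 44% + 3% + 18.9% = 65.9%.
65.9% exceeds the 25% threshold by 40.9 percentage points.

40.9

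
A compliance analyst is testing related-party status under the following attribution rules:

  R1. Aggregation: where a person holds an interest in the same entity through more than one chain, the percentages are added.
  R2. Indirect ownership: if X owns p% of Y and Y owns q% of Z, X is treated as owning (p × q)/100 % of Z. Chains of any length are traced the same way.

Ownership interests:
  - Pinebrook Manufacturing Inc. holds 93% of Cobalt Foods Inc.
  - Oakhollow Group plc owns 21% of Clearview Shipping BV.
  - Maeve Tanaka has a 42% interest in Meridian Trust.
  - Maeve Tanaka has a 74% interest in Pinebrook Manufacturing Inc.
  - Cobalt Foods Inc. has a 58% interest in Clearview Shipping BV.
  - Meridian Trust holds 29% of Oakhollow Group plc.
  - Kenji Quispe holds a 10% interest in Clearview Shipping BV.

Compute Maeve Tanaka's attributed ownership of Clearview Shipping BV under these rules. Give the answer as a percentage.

42.4734%

Chain via Pinebrook Manufacturing Inc. → Cobalt Foods Inc. (R2): 74% × 93% × 58% = 39.9156% of Clearview Shipping BV.
Chain via Meridian Trust → Oakhollow Group plc (R2): 42% × 29% × 21% = 2.5578% of Clearview Shipping BV.
Aggregating (R1): 39.9156% + 2.5578% = 42.4734%.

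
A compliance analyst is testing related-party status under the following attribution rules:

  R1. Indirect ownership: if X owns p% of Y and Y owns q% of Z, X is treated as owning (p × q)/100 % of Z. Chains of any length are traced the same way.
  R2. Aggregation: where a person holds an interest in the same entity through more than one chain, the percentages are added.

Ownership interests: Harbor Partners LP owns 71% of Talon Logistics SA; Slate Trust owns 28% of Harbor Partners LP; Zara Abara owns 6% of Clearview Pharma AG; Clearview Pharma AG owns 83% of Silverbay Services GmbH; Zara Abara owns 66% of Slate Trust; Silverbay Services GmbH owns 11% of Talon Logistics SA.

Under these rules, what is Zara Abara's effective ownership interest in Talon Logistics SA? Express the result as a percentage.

Chain via Clearview Pharma AG → Silverbay Services GmbH (R1): 6% × 83% × 11% = 0.5478% of Talon Logistics SA.
Chain via Slate Trust → Harbor Partners LP (R1): 66% × 28% × 71% = 13.1208% of Talon Logistics SA.
Aggregating (R2): 0.5478% + 13.1208% = 13.6686%.

13.6686%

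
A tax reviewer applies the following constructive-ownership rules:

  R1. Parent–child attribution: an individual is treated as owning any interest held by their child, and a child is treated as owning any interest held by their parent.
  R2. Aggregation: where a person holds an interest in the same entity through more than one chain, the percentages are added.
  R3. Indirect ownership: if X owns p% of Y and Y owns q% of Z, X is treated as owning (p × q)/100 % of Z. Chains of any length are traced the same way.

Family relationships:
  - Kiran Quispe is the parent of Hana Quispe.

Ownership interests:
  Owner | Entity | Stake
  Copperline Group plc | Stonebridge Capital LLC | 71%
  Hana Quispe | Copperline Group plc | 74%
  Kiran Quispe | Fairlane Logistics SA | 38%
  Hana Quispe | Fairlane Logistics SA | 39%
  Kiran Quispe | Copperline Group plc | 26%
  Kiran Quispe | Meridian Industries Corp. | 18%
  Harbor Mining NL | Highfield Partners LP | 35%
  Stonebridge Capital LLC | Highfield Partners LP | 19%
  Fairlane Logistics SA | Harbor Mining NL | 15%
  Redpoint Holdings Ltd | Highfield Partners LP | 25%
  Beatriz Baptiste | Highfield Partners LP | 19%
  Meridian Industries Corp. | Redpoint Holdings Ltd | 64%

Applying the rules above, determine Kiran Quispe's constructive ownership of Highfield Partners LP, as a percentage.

By parent–child attribution (R1), Kiran Quispe is treated as also owning Hana Quispe's interest in Fairlane Logistics SA, giving 38% + 39% = 77%.
By parent–child attribution (R1), Kiran Quispe is treated as also owning Hana Quispe's interest in Copperline Group plc, giving 26% + 74% = 100%.
Chain via Meridian Industries Corp. → Redpoint Holdings Ltd (R3): 18% × 64% × 25% = 2.88% of Highfield Partners LP.
Chain via Fairlane Logistics SA → Harbor Mining NL (R3): 77% × 15% × 35% = 4.0425% of Highfield Partners LP.
Chain via Copperline Group plc → Stonebridge Capital LLC (R3): 100% × 71% × 19% = 13.49% of Highfield Partners LP.
Aggregating (R2): 2.88% + 4.0425% + 13.49% = 20.4125%.

20.4125%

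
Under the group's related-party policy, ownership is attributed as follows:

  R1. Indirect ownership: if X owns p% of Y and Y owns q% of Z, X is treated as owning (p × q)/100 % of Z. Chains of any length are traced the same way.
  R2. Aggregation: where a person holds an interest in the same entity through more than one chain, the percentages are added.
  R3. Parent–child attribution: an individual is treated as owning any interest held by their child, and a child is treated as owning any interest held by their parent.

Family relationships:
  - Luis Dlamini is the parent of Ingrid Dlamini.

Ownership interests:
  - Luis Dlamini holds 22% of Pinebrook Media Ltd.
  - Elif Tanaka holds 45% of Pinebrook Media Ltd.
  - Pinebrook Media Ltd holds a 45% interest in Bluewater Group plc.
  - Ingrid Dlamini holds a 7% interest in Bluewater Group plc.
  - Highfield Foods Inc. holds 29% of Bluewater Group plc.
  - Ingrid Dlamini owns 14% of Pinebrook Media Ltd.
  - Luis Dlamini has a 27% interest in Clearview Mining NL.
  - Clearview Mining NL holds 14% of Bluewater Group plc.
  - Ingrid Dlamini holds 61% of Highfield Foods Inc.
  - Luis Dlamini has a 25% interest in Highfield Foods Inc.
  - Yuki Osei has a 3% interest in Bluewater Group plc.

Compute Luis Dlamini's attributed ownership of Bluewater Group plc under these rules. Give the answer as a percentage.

By parent–child attribution (R3), Luis Dlamini is treated as also owning Ingrid Dlamini's interest in Pinebrook Media Ltd, giving 22% + 14% = 36%.
By parent–child attribution (R3), Luis Dlamini is treated as also owning Ingrid Dlamini's interest in Highfield Foods Inc, giving 25% + 61% = 86%.
By parent–child attribution (R3), Luis Dlamini is treated as owning Ingrid Dlamini's 7% interest in Bluewater Group plc.
Chain via Clearview Mining NL (R1): 27% × 14% = 3.78% of Bluewater Group plc.
Chain via Pinebrook Media Ltd (R1): 36% × 45% = 16.2% of Bluewater Group plc.
Chain via Highfield Foods Inc. (R1): 86% × 29% = 24.94% of Bluewater Group plc.
Direct interest in Bluewater Group plc: 7%.
Aggregating (R2): 3.78% + 16.2% + 24.94% + 7% = 51.92%.

51.92%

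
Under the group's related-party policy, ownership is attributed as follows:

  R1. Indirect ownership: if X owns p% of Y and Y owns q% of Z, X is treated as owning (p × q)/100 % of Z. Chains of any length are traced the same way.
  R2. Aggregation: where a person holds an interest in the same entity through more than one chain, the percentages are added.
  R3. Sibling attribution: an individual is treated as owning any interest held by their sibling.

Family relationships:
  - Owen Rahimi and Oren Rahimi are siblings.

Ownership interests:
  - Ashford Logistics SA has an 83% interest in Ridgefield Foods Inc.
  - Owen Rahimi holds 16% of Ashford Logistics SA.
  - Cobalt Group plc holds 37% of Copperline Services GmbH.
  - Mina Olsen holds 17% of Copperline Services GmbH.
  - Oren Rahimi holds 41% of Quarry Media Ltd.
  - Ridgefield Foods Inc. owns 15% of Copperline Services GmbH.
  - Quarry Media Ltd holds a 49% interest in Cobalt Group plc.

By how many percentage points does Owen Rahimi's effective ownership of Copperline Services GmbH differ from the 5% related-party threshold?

By sibling attribution (R3), Owen Rahimi is treated as owning Oren Rahimi's 41% interest in Quarry Media Ltd.
Chain via Ashford Logistics SA → Ridgefield Foods Inc. (R1): 16% × 83% × 15% = 1.992% of Copperline Services GmbH.
Chain via Quarry Media Ltd → Cobalt Group plc (R1): 41% × 49% × 37% = 7.4333% of Copperline Services GmbH.
Aggregating (R2): 1.992% + 7.4333% = 9.4253%.
9.4253% exceeds the 5% threshold by 4.4253 percentage points.

4.4253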